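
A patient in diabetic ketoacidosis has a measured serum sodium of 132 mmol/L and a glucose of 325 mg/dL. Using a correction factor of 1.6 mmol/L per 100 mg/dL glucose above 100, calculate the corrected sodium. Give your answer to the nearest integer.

Corrected Na = measured Na + 1.6 · (glucose − 100)/100
= 132 + 1.6 · (325 − 100)/100
= 132 + 3.6
= 135.6 mmol/L

136 mmol/L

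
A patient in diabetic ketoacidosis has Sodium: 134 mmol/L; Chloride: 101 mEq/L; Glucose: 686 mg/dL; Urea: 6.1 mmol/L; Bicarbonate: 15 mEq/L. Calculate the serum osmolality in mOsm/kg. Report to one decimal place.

312.2 mOsm/kg

Calculated osmolality = 2·Na + glucose/18 + urea
= 2·134 + 686/18 + 6.1
= 268 + 38.11 + 6.10
= 312.21 mOsm/kg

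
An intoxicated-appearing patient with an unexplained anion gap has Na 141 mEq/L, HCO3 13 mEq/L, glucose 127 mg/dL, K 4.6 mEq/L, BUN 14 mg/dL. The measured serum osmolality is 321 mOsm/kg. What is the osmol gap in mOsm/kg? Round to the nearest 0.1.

26.9 mOsm/kg

Calculated osmolality = 2·Na + glucose/18 + BUN/2.8
= 2·141 + 127/18 + 14/2.8
= 282 + 7.06 + 5
= 294.06 mOsm/kg ≈ 294.1 mOsm/kg
Osmolar gap = measured − calculated = 321 − 294.1 = 26.9 mOsm/kg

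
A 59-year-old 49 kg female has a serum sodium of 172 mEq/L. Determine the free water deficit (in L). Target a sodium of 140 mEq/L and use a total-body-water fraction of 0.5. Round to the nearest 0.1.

TBW = 0.5 · 49 = 24.5 L
Free water deficit = TBW · (Na/140 − 1)
= 24.5 · (172/140 − 1)
= 24.5 · 0.2286
= 5.6 L

5.6 L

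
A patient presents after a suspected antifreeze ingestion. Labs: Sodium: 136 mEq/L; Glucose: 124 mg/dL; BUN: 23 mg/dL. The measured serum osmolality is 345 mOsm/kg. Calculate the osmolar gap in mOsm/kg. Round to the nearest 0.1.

Calculated osmolality = 2·Na + glucose/18 + BUN/2.8
= 2·136 + 124/18 + 23/2.8
= 272 + 6.89 + 8.21
= 287.1 mOsm/kg ≈ 287.1 mOsm/kg
Osmolar gap = measured − calculated = 345 − 287.1 = 57.9 mOsm/kg

57.9 mOsm/kg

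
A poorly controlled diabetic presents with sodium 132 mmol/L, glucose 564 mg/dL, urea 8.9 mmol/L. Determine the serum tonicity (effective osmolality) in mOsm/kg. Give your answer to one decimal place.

295.3 mOsm/kg

Effective osmolality excludes urea (freely permeant across cell membranes):
2·Na + glucose/18
= 2·132 + 564/18
= 264 + 31.33
= 295.33 mOsm/kg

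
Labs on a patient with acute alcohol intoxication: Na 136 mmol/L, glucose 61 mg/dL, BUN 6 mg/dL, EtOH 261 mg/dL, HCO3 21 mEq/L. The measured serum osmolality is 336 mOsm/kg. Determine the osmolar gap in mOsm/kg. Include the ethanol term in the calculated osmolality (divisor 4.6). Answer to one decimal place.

1.7 mOsm/kg

Calculated osmolality = 2·Na + glucose/18 + BUN/2.8 + ethanol/4.6
= 2·136 + 61/18 + 6/2.8 + 261/4.6
= 272 + 3.39 + 2.14 + 56.74
= 334.27 mOsm/kg ≈ 334.3 mOsm/kg
Osmolar gap = measured − calculated = 336 − 334.3 = 1.7 mOsm/kg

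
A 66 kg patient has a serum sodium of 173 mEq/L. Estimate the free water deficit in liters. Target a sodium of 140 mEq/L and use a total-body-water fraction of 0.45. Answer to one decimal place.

TBW = 0.45 · 66 = 29.7 L
Free water deficit = TBW · (Na/140 − 1)
= 29.7 · (173/140 − 1)
= 29.7 · 0.2357
= 7 L

7.0 L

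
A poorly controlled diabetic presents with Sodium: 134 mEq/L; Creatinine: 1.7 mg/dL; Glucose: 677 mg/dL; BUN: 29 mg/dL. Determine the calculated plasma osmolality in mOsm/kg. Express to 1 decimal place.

316.0 mOsm/kg

Calculated osmolality = 2·Na + glucose/18 + BUN/2.8
= 2·134 + 677/18 + 29/2.8
= 268 + 37.61 + 10.36
= 315.97 mOsm/kg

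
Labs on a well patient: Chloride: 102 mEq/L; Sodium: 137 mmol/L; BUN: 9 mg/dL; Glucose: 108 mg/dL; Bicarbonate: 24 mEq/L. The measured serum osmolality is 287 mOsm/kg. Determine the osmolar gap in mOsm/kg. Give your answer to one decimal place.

Calculated osmolality = 2·Na + glucose/18 + BUN/2.8
= 2·137 + 108/18 + 9/2.8
= 274 + 6 + 3.21
= 283.21 mOsm/kg ≈ 283.2 mOsm/kg
Osmolar gap = measured − calculated = 287 − 283.2 = 3.8 mOsm/kg

3.8 mOsm/kg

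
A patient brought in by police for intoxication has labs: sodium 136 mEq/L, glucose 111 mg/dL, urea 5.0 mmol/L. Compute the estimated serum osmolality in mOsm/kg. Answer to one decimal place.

Calculated osmolality = 2·Na + glucose/18 + urea
= 2·136 + 111/18 + 5
= 272 + 6.17 + 5
= 283.17 mOsm/kg

283.2 mOsm/kg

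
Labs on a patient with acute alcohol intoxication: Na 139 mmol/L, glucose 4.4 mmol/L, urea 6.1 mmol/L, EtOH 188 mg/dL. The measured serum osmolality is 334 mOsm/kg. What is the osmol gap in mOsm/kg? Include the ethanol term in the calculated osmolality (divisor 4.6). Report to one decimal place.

Calculated osmolality = 2·Na + glucose + urea + ethanol/4.6
= 2·139 + 4.4 + 6.1 + 188/4.6
= 278 + 4.40 + 6.10 + 40.87
= 329.37 mOsm/kg ≈ 329.4 mOsm/kg
Osmolar gap = measured − calculated = 334 − 329.4 = 4.6 mOsm/kg

4.6 mOsm/kg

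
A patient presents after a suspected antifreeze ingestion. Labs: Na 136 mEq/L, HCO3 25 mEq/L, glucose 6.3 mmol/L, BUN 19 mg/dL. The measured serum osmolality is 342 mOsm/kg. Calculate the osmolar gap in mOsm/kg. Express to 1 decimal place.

56.9 mOsm/kg

Calculated osmolality = 2·Na + glucose + BUN/2.8
= 2·136 + 6.3 + 19/2.8
= 272 + 6.30 + 6.79
= 285.09 mOsm/kg ≈ 285.1 mOsm/kg
Osmolar gap = measured − calculated = 342 − 285.1 = 56.9 mOsm/kg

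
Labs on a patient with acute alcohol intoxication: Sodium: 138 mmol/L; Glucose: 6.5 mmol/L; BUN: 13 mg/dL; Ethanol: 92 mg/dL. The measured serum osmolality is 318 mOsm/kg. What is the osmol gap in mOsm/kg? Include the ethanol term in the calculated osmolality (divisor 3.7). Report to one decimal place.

6.0 mOsm/kg

Calculated osmolality = 2·Na + glucose + BUN/2.8 + ethanol/3.7
= 2·138 + 6.5 + 13/2.8 + 92/3.7
= 276 + 6.50 + 4.64 + 24.86
= 312 mOsm/kg ≈ 312.0 mOsm/kg
Osmolar gap = measured − calculated = 318 − 312.0 = 6.0 mOsm/kg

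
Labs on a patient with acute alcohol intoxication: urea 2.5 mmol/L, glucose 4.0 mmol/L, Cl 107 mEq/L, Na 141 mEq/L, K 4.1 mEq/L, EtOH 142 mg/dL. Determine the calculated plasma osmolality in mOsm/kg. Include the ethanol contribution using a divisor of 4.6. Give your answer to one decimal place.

319.4 mOsm/kg

Calculated osmolality = 2·Na + glucose + urea + ethanol/4.6
= 2·141 + 4 + 2.5 + 142/4.6
= 282 + 4 + 2.50 + 30.87
= 319.37 mOsm/kg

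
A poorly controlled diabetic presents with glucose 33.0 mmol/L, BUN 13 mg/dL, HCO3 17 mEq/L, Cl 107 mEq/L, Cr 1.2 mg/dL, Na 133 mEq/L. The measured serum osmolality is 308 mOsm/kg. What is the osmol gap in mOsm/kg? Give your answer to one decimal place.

Calculated osmolality = 2·Na + glucose + BUN/2.8
= 2·133 + 33 + 13/2.8
= 266 + 33 + 4.64
= 303.64 mOsm/kg ≈ 303.6 mOsm/kg
Osmolar gap = measured − calculated = 308 − 303.6 = 4.4 mOsm/kg

4.4 mOsm/kg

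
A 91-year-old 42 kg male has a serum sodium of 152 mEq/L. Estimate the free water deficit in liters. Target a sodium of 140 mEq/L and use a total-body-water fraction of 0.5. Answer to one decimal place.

1.8 L

TBW = 0.5 · 42 = 21 L
Free water deficit = TBW · (Na/140 − 1)
= 21 · (152/140 − 1)
= 21 · 0.0857
= 1.8 L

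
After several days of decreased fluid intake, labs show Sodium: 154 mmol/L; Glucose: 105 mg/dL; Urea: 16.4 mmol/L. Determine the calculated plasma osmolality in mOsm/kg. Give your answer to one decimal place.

Calculated osmolality = 2·Na + glucose/18 + urea
= 2·154 + 105/18 + 16.4
= 308 + 5.83 + 16.40
= 330.23 mOsm/kg

330.2 mOsm/kg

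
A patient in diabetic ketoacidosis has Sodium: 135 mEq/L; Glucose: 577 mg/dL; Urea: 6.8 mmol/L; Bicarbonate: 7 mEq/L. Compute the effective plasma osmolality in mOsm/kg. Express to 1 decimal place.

Effective osmolality excludes urea (freely permeant across cell membranes):
2·Na + glucose/18
= 2·135 + 577/18
= 270 + 32.06
= 302.06 mOsm/kg

302.1 mOsm/kg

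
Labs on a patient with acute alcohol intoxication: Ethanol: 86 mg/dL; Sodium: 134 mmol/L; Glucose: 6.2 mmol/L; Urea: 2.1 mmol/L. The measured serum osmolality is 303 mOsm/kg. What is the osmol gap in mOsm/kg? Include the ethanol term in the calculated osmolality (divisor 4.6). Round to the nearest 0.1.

8.0 mOsm/kg

Calculated osmolality = 2·Na + glucose + urea + ethanol/4.6
= 2·134 + 6.2 + 2.1 + 86/4.6
= 268 + 6.20 + 2.10 + 18.70
= 295 mOsm/kg ≈ 295.0 mOsm/kg
Osmolar gap = measured − calculated = 303 − 295.0 = 8.0 mOsm/kg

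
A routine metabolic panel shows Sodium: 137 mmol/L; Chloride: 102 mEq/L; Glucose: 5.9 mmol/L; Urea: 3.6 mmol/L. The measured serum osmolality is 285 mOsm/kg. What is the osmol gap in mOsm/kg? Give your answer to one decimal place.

1.5 mOsm/kg

Calculated osmolality = 2·Na + glucose + urea
= 2·137 + 5.9 + 3.6
= 274 + 5.90 + 3.60
= 283.5 mOsm/kg ≈ 283.5 mOsm/kg
Osmolar gap = measured − calculated = 285 − 283.5 = 1.5 mOsm/kg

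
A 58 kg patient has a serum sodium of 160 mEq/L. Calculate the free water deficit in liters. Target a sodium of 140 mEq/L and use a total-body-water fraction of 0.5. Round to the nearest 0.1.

TBW = 0.5 · 58 = 29 L
Free water deficit = TBW · (Na/140 − 1)
= 29 · (160/140 − 1)
= 29 · 0.1429
= 4.14 L

4.1 L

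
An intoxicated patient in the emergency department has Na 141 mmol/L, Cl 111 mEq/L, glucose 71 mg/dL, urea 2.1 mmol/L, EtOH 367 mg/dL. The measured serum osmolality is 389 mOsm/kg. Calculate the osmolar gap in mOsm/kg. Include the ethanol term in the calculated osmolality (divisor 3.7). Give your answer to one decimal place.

Calculated osmolality = 2·Na + glucose/18 + urea + ethanol/3.7
= 2·141 + 71/18 + 2.1 + 367/3.7
= 282 + 3.94 + 2.10 + 99.19
= 387.23 mOsm/kg ≈ 387.2 mOsm/kg
Osmolar gap = measured − calculated = 389 − 387.2 = 1.8 mOsm/kg

1.8 mOsm/kg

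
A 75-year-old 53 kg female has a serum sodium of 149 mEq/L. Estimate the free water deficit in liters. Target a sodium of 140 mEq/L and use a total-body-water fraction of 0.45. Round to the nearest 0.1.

TBW = 0.45 · 53 = 23.85 L
Free water deficit = TBW · (Na/140 − 1)
= 23.85 · (149/140 − 1)
= 23.85 · 0.0643
= 1.53 L

1.5 L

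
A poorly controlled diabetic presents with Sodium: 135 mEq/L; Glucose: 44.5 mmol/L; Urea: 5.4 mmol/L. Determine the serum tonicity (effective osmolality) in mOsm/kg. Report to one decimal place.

314.5 mOsm/kg

Effective osmolality excludes urea (freely permeant across cell membranes):
2·Na + glucose
= 2·135 + 44.5
= 270 + 44.5
= 314.5 mOsm/kg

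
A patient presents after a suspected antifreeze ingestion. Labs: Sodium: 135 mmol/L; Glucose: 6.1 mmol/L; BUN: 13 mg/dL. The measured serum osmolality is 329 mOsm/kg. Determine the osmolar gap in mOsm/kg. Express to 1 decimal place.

48.3 mOsm/kg

Calculated osmolality = 2·Na + glucose + BUN/2.8
= 2·135 + 6.1 + 13/2.8
= 270 + 6.10 + 4.64
= 280.74 mOsm/kg ≈ 280.7 mOsm/kg
Osmolar gap = measured − calculated = 329 − 280.7 = 48.3 mOsm/kg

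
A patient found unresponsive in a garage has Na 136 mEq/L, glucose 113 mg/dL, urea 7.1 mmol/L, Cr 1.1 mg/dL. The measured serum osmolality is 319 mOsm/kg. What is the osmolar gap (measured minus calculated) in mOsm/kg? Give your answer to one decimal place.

Calculated osmolality = 2·Na + glucose/18 + urea
= 2·136 + 113/18 + 7.1
= 272 + 6.28 + 7.10
= 285.38 mOsm/kg ≈ 285.4 mOsm/kg
Osmolar gap = measured − calculated = 319 − 285.4 = 33.6 mOsm/kg

33.6 mOsm/kg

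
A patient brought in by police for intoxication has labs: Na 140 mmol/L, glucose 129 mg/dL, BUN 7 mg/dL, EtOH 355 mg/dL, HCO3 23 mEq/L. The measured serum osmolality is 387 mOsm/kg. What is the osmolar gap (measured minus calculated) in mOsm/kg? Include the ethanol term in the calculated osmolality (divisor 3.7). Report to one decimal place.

Calculated osmolality = 2·Na + glucose/18 + BUN/2.8 + ethanol/3.7
= 2·140 + 129/18 + 7/2.8 + 355/3.7
= 280 + 7.17 + 2.50 + 95.95
= 385.62 mOsm/kg ≈ 385.6 mOsm/kg
Osmolar gap = measured − calculated = 387 − 385.6 = 1.4 mOsm/kg

1.4 mOsm/kg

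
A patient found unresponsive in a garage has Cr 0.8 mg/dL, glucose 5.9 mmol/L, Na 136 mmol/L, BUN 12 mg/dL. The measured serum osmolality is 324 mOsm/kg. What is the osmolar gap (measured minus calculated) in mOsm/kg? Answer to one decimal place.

Calculated osmolality = 2·Na + glucose + BUN/2.8
= 2·136 + 5.9 + 12/2.8
= 272 + 5.90 + 4.29
= 282.19 mOsm/kg ≈ 282.2 mOsm/kg
Osmolar gap = measured − calculated = 324 − 282.2 = 41.8 mOsm/kg

41.8 mOsm/kg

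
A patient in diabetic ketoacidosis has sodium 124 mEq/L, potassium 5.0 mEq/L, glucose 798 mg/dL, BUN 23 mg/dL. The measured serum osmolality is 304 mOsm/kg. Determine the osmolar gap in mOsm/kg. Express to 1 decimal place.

Calculated osmolality = 2·Na + glucose/18 + BUN/2.8
= 2·124 + 798/18 + 23/2.8
= 248 + 44.33 + 8.21
= 300.54 mOsm/kg ≈ 300.5 mOsm/kg
Osmolar gap = measured − calculated = 304 − 300.5 = 3.5 mOsm/kg

3.5 mOsm/kg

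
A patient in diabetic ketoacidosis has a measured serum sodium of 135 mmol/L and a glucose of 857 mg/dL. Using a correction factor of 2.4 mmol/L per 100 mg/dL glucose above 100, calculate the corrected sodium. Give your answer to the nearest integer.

153 mmol/L

Corrected Na = measured Na + 2.4 · (glucose − 100)/100
= 135 + 2.4 · (857 − 100)/100
= 135 + 18.2
= 153.2 mmol/L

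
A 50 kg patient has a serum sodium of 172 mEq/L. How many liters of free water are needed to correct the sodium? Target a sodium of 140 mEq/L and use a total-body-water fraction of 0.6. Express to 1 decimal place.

6.9 L

TBW = 0.6 · 50 = 30 L
Free water deficit = TBW · (Na/140 − 1)
= 30 · (172/140 − 1)
= 30 · 0.2286
= 6.86 L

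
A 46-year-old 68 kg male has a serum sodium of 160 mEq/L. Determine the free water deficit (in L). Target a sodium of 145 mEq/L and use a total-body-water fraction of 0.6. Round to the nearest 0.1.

4.2 L

TBW = 0.6 · 68 = 40.8 L
Free water deficit = TBW · (Na/145 − 1)
= 40.8 · (160/145 − 1)
= 40.8 · 0.1034
= 4.22 L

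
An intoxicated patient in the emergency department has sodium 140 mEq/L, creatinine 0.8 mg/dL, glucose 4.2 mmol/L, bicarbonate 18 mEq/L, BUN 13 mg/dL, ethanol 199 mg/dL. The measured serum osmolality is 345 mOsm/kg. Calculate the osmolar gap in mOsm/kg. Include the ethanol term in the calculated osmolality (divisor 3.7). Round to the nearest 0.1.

Calculated osmolality = 2·Na + glucose + BUN/2.8 + ethanol/3.7
= 2·140 + 4.2 + 13/2.8 + 199/3.7
= 280 + 4.20 + 4.64 + 53.78
= 342.62 mOsm/kg ≈ 342.6 mOsm/kg
Osmolar gap = measured − calculated = 345 − 342.6 = 2.4 mOsm/kg

2.4 mOsm/kg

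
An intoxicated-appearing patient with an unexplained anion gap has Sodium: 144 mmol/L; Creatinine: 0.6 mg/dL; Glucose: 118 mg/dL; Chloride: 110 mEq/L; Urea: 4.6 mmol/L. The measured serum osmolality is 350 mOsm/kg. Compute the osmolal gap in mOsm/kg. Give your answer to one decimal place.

50.8 mOsm/kg

Calculated osmolality = 2·Na + glucose/18 + urea
= 2·144 + 118/18 + 4.6
= 288 + 6.56 + 4.60
= 299.16 mOsm/kg ≈ 299.2 mOsm/kg
Osmolar gap = measured − calculated = 350 − 299.2 = 50.8 mOsm/kg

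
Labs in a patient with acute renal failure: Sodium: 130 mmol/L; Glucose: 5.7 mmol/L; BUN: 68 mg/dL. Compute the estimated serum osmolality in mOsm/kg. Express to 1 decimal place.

290.0 mOsm/kg

Calculated osmolality = 2·Na + glucose + BUN/2.8
= 2·130 + 5.7 + 68/2.8
= 260 + 5.70 + 24.29
= 289.99 mOsm/kg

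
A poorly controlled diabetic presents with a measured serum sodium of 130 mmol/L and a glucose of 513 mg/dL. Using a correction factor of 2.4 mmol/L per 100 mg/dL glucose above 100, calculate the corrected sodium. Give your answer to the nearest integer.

Corrected Na = measured Na + 2.4 · (glucose − 100)/100
= 130 + 2.4 · (513 − 100)/100
= 130 + 9.9
= 139.9 mmol/L

140 mmol/L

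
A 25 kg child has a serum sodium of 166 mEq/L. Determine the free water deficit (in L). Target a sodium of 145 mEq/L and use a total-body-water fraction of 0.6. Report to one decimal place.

2.2 L

TBW = 0.6 · 25 = 15 L
Free water deficit = TBW · (Na/145 − 1)
= 15 · (166/145 − 1)
= 15 · 0.1448
= 2.17 L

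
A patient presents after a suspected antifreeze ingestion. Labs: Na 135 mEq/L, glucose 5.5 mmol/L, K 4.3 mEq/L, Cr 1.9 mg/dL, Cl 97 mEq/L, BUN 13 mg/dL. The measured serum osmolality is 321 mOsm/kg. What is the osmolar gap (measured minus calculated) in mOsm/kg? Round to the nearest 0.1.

40.9 mOsm/kg

Calculated osmolality = 2·Na + glucose + BUN/2.8
= 2·135 + 5.5 + 13/2.8
= 270 + 5.50 + 4.64
= 280.14 mOsm/kg ≈ 280.1 mOsm/kg
Osmolar gap = measured − calculated = 321 − 280.1 = 40.9 mOsm/kg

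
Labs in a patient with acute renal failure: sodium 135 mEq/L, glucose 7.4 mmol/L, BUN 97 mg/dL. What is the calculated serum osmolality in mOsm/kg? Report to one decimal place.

312.0 mOsm/kg

Calculated osmolality = 2·Na + glucose + BUN/2.8
= 2·135 + 7.4 + 97/2.8
= 270 + 7.40 + 34.64
= 312.04 mOsm/kg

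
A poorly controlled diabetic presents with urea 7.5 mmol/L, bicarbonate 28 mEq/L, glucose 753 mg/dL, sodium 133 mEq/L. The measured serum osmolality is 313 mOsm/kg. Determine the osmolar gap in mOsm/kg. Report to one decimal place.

-2.3 mOsm/kg

Calculated osmolality = 2·Na + glucose/18 + urea
= 2·133 + 753/18 + 7.5
= 266 + 41.83 + 7.50
= 315.33 mOsm/kg ≈ 315.3 mOsm/kg
Osmolar gap = measured − calculated = 313 − 315.3 = -2.3 mOsm/kg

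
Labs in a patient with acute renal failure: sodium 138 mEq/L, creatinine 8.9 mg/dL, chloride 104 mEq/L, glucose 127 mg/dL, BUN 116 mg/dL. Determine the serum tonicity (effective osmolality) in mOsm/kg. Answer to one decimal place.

Effective osmolality excludes urea (freely permeant across cell membranes):
2·Na + glucose/18
= 2·138 + 127/18
= 276 + 7.06
= 283.06 mOsm/kg

283.1 mOsm/kg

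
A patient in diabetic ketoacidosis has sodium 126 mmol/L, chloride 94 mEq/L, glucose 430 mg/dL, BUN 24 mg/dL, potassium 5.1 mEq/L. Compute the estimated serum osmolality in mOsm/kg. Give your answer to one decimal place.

284.5 mOsm/kg

Calculated osmolality = 2·Na + glucose/18 + BUN/2.8
= 2·126 + 430/18 + 24/2.8
= 252 + 23.89 + 8.57
= 284.46 mOsm/kg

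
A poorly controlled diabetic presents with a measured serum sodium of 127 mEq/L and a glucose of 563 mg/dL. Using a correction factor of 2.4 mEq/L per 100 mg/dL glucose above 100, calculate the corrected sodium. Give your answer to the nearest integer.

Corrected Na = measured Na + 2.4 · (glucose − 100)/100
= 127 + 2.4 · (563 − 100)/100
= 127 + 11.1
= 138.1 mEq/L

138 mEq/L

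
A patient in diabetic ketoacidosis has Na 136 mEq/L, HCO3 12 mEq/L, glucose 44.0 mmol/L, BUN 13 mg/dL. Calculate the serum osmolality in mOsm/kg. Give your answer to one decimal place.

320.6 mOsm/kg

Calculated osmolality = 2·Na + glucose + BUN/2.8
= 2·136 + 44 + 13/2.8
= 272 + 44 + 4.64
= 320.64 mOsm/kg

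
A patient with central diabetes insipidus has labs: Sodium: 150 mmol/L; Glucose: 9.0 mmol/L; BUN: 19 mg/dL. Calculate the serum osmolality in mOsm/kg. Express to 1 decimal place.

315.8 mOsm/kg

Calculated osmolality = 2·Na + glucose + BUN/2.8
= 2·150 + 9 + 19/2.8
= 300 + 9 + 6.79
= 315.79 mOsm/kg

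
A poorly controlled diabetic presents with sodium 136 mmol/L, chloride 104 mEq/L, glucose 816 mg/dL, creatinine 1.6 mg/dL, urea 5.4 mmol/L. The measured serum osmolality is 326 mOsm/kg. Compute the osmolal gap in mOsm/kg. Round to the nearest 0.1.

Calculated osmolality = 2·Na + glucose/18 + urea
= 2·136 + 816/18 + 5.4
= 272 + 45.33 + 5.40
= 322.73 mOsm/kg ≈ 322.7 mOsm/kg
Osmolar gap = measured − calculated = 326 − 322.7 = 3.3 mOsm/kg

3.3 mOsm/kg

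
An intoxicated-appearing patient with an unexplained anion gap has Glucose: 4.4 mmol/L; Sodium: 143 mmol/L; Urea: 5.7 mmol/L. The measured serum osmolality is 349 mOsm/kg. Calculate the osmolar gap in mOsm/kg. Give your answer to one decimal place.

Calculated osmolality = 2·Na + glucose + urea
= 2·143 + 4.4 + 5.7
= 286 + 4.40 + 5.70
= 296.1 mOsm/kg ≈ 296.1 mOsm/kg
Osmolar gap = measured − calculated = 349 − 296.1 = 52.9 mOsm/kg

52.9 mOsm/kg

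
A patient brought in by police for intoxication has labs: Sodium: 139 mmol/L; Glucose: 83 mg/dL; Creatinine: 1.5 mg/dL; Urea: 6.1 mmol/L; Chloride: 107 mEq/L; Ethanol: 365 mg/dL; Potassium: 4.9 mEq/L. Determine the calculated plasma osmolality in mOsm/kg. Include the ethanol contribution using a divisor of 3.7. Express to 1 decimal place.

387.4 mOsm/kg

Calculated osmolality = 2·Na + glucose/18 + urea + ethanol/3.7
= 2·139 + 83/18 + 6.1 + 365/3.7
= 278 + 4.61 + 6.10 + 98.65
= 387.36 mOsm/kg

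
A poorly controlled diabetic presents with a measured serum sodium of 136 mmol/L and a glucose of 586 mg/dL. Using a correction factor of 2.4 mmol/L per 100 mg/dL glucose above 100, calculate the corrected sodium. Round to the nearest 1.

Corrected Na = measured Na + 2.4 · (glucose − 100)/100
= 136 + 2.4 · (586 − 100)/100
= 136 + 11.7
= 147.7 mmol/L

148 mmol/L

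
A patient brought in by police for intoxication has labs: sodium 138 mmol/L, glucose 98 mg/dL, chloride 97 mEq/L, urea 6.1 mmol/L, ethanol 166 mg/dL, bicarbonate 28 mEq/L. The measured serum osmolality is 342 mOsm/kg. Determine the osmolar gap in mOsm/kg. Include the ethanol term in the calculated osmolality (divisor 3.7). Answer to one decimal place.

Calculated osmolality = 2·Na + glucose/18 + urea + ethanol/3.7
= 2·138 + 98/18 + 6.1 + 166/3.7
= 276 + 5.44 + 6.10 + 44.86
= 332.4 mOsm/kg ≈ 332.4 mOsm/kg
Osmolar gap = measured − calculated = 342 − 332.4 = 9.6 mOsm/kg

9.6 mOsm/kg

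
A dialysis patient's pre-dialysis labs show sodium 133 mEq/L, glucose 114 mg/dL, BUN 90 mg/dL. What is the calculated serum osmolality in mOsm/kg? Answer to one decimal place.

304.5 mOsm/kg

Calculated osmolality = 2·Na + glucose/18 + BUN/2.8
= 2·133 + 114/18 + 90/2.8
= 266 + 6.33 + 32.14
= 304.47 mOsm/kg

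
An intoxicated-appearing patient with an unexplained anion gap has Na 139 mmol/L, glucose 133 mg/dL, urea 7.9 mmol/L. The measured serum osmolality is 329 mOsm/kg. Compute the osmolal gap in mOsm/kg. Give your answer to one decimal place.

Calculated osmolality = 2·Na + glucose/18 + urea
= 2·139 + 133/18 + 7.9
= 278 + 7.39 + 7.90
= 293.29 mOsm/kg ≈ 293.3 mOsm/kg
Osmolar gap = measured − calculated = 329 − 293.3 = 35.7 mOsm/kg

35.7 mOsm/kg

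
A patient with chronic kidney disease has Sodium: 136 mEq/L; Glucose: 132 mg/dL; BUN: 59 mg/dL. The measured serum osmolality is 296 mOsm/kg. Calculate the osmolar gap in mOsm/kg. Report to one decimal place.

-4.4 mOsm/kg

Calculated osmolality = 2·Na + glucose/18 + BUN/2.8
= 2·136 + 132/18 + 59/2.8
= 272 + 7.33 + 21.07
= 300.4 mOsm/kg ≈ 300.4 mOsm/kg
Osmolar gap = measured − calculated = 296 − 300.4 = -4.4 mOsm/kg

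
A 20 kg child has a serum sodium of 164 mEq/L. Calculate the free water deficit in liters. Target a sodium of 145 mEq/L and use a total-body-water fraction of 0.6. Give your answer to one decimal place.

TBW = 0.6 · 20 = 12 L
Free water deficit = TBW · (Na/145 − 1)
= 12 · (164/145 − 1)
= 12 · 0.131
= 1.57 L

1.6 L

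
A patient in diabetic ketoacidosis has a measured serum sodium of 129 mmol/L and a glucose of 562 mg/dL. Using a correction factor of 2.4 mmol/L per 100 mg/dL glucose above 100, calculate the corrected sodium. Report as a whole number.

Corrected Na = measured Na + 2.4 · (glucose − 100)/100
= 129 + 2.4 · (562 − 100)/100
= 129 + 11.1
= 140.1 mmol/L

140 mmol/L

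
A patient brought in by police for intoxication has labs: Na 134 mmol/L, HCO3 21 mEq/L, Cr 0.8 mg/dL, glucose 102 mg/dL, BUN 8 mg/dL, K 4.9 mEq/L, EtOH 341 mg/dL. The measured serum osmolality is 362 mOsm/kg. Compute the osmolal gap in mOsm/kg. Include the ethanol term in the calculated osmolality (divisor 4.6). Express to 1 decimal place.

Calculated osmolality = 2·Na + glucose/18 + BUN/2.8 + ethanol/4.6
= 2·134 + 102/18 + 8/2.8 + 341/4.6
= 268 + 5.67 + 2.86 + 74.13
= 350.66 mOsm/kg ≈ 350.7 mOsm/kg
Osmolar gap = measured − calculated = 362 − 350.7 = 11.3 mOsm/kg

11.3 mOsm/kg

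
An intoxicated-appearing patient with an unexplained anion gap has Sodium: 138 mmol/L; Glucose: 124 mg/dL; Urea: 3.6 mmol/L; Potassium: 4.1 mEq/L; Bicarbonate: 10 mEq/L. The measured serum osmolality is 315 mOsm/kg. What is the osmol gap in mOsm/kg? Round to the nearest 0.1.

28.5 mOsm/kg

Calculated osmolality = 2·Na + glucose/18 + urea
= 2·138 + 124/18 + 3.6
= 276 + 6.89 + 3.60
= 286.49 mOsm/kg ≈ 286.5 mOsm/kg
Osmolar gap = measured − calculated = 315 − 286.5 = 28.5 mOsm/kg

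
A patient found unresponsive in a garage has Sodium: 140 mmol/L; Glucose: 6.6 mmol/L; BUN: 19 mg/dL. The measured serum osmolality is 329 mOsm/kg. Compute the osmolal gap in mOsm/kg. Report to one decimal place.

Calculated osmolality = 2·Na + glucose + BUN/2.8
= 2·140 + 6.6 + 19/2.8
= 280 + 6.60 + 6.79
= 293.39 mOsm/kg ≈ 293.4 mOsm/kg
Osmolar gap = measured − calculated = 329 − 293.4 = 35.6 mOsm/kg

35.6 mOsm/kg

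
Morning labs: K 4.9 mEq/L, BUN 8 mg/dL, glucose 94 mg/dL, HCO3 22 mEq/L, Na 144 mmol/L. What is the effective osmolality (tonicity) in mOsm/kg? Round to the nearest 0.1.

Effective osmolality excludes urea (freely permeant across cell membranes):
2·Na + glucose/18
= 2·144 + 94/18
= 288 + 5.22
= 293.22 mOsm/kg

293.2 mOsm/kg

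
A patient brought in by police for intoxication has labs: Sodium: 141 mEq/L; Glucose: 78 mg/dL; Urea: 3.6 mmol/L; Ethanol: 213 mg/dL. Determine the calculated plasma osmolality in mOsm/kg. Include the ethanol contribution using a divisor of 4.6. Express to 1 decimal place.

Calculated osmolality = 2·Na + glucose/18 + urea + ethanol/4.6
= 2·141 + 78/18 + 3.6 + 213/4.6
= 282 + 4.33 + 3.60 + 46.30
= 336.23 mOsm/kg

336.2 mOsm/kg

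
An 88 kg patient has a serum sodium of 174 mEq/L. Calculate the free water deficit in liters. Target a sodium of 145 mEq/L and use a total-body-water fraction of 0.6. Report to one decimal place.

10.6 L

TBW = 0.6 · 88 = 52.8 L
Free water deficit = TBW · (Na/145 − 1)
= 52.8 · (174/145 − 1)
= 52.8 · 0.2
= 10.56 L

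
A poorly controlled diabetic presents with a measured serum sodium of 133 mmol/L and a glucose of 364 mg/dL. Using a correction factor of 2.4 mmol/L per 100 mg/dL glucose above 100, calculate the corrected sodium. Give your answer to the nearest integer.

Corrected Na = measured Na + 2.4 · (glucose − 100)/100
= 133 + 2.4 · (364 − 100)/100
= 133 + 6.3
= 139.3 mmol/L

139 mmol/L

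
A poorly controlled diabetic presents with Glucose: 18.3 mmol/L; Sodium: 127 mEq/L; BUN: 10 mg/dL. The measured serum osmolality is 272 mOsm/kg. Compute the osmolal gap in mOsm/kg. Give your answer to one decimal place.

-3.9 mOsm/kg

Calculated osmolality = 2·Na + glucose + BUN/2.8
= 2·127 + 18.3 + 10/2.8
= 254 + 18.30 + 3.57
= 275.87 mOsm/kg ≈ 275.9 mOsm/kg
Osmolar gap = measured − calculated = 272 − 275.9 = -3.9 mOsm/kg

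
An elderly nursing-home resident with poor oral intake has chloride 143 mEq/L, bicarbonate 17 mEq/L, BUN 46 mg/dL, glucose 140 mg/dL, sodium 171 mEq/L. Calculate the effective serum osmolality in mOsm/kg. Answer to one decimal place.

349.8 mOsm/kg

Effective osmolality excludes urea (freely permeant across cell membranes):
2·Na + glucose/18
= 2·171 + 140/18
= 342 + 7.78
= 349.78 mOsm/kg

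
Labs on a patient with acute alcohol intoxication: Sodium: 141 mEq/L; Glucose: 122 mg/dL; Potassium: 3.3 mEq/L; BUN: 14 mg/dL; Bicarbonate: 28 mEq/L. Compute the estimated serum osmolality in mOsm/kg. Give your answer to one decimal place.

Calculated osmolality = 2·Na + glucose/18 + BUN/2.8
= 2·141 + 122/18 + 14/2.8
= 282 + 6.78 + 5
= 293.78 mOsm/kg

293.8 mOsm/kg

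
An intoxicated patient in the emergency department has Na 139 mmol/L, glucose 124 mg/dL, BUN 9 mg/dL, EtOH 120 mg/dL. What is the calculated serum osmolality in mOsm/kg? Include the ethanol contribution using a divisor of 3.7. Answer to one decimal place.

320.5 mOsm/kg

Calculated osmolality = 2·Na + glucose/18 + BUN/2.8 + ethanol/3.7
= 2·139 + 124/18 + 9/2.8 + 120/3.7
= 278 + 6.89 + 3.21 + 32.43
= 320.53 mOsm/kg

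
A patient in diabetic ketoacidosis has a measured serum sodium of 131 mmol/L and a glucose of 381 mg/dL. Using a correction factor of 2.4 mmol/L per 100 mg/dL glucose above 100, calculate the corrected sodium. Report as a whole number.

138 mmol/L

Corrected Na = measured Na + 2.4 · (glucose − 100)/100
= 131 + 2.4 · (381 − 100)/100
= 131 + 6.7
= 137.7 mmol/L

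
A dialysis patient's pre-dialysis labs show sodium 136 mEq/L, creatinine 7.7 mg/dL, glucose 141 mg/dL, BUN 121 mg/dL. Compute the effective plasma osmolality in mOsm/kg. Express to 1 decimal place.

279.8 mOsm/kg

Effective osmolality excludes urea (freely permeant across cell membranes):
2·Na + glucose/18
= 2·136 + 141/18
= 272 + 7.83
= 279.83 mOsm/kg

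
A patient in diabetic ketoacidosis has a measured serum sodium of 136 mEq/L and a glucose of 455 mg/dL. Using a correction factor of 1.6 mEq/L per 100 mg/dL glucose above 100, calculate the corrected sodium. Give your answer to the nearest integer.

Corrected Na = measured Na + 1.6 · (glucose − 100)/100
= 136 + 1.6 · (455 − 100)/100
= 136 + 5.7
= 141.7 mEq/L

142 mEq/L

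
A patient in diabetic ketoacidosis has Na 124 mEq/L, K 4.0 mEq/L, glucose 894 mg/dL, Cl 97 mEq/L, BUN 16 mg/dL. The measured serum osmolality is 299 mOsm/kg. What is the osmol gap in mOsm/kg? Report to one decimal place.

Calculated osmolality = 2·Na + glucose/18 + BUN/2.8
= 2·124 + 894/18 + 16/2.8
= 248 + 49.67 + 5.71
= 303.38 mOsm/kg ≈ 303.4 mOsm/kg
Osmolar gap = measured − calculated = 299 − 303.4 = -4.4 mOsm/kg

-4.4 mOsm/kg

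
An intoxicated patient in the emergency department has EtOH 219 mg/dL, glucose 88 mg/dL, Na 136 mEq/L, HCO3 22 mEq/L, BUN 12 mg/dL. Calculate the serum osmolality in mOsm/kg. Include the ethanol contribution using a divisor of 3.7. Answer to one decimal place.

Calculated osmolality = 2·Na + glucose/18 + BUN/2.8 + ethanol/3.7
= 2·136 + 88/18 + 12/2.8 + 219/3.7
= 272 + 4.89 + 4.29 + 59.19
= 340.37 mOsm/kg

340.4 mOsm/kg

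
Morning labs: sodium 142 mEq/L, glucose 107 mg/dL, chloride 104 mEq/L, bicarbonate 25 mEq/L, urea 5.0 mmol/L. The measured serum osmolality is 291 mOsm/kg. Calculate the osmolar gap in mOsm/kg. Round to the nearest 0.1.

Calculated osmolality = 2·Na + glucose/18 + urea
= 2·142 + 107/18 + 5
= 284 + 5.94 + 5
= 294.94 mOsm/kg ≈ 294.9 mOsm/kg
Osmolar gap = measured − calculated = 291 − 294.9 = -3.9 mOsm/kg

-3.9 mOsm/kg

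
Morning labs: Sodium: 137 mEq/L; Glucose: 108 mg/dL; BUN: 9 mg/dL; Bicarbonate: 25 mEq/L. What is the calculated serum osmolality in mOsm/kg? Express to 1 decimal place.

Calculated osmolality = 2·Na + glucose/18 + BUN/2.8
= 2·137 + 108/18 + 9/2.8
= 274 + 6 + 3.21
= 283.21 mOsm/kg

283.2 mOsm/kg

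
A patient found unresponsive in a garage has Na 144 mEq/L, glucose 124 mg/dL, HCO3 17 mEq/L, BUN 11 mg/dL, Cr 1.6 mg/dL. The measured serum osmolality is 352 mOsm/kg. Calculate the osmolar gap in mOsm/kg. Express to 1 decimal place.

Calculated osmolality = 2·Na + glucose/18 + BUN/2.8
= 2·144 + 124/18 + 11/2.8
= 288 + 6.89 + 3.93
= 298.82 mOsm/kg ≈ 298.8 mOsm/kg
Osmolar gap = measured − calculated = 352 − 298.8 = 53.2 mOsm/kg

53.2 mOsm/kg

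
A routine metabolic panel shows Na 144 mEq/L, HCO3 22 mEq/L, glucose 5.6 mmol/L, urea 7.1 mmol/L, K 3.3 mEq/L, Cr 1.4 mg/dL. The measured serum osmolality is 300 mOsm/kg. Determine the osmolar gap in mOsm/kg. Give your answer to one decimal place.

-0.7 mOsm/kg

Calculated osmolality = 2·Na + glucose + urea
= 2·144 + 5.6 + 7.1
= 288 + 5.60 + 7.10
= 300.7 mOsm/kg ≈ 300.7 mOsm/kg
Osmolar gap = measured − calculated = 300 − 300.7 = -0.7 mOsm/kg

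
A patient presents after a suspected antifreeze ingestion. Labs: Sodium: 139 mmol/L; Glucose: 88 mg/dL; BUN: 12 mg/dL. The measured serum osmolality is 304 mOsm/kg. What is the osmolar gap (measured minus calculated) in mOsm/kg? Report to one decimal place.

Calculated osmolality = 2·Na + glucose/18 + BUN/2.8
= 2·139 + 88/18 + 12/2.8
= 278 + 4.89 + 4.29
= 287.18 mOsm/kg ≈ 287.2 mOsm/kg
Osmolar gap = measured − calculated = 304 − 287.2 = 16.8 mOsm/kg

16.8 mOsm/kg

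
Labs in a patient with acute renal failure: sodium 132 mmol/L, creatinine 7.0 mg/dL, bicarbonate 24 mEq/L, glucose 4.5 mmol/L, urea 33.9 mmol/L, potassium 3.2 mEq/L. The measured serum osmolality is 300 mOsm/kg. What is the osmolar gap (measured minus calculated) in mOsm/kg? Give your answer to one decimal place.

Calculated osmolality = 2·Na + glucose + urea
= 2·132 + 4.5 + 33.9
= 264 + 4.50 + 33.90
= 302.4 mOsm/kg ≈ 302.4 mOsm/kg
Osmolar gap = measured − calculated = 300 − 302.4 = -2.4 mOsm/kg

-2.4 mOsm/kg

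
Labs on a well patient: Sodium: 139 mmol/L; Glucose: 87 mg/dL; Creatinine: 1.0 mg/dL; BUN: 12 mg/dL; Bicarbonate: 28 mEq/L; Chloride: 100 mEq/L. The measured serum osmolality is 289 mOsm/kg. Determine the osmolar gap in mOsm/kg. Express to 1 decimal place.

1.9 mOsm/kg

Calculated osmolality = 2·Na + glucose/18 + BUN/2.8
= 2·139 + 87/18 + 12/2.8
= 278 + 4.83 + 4.29
= 287.12 mOsm/kg ≈ 287.1 mOsm/kg
Osmolar gap = measured − calculated = 289 − 287.1 = 1.9 mOsm/kg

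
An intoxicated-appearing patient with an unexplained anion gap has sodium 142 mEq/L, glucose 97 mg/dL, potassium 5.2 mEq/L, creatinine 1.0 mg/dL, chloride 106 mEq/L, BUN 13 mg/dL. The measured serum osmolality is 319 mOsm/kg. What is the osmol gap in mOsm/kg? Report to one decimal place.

25.0 mOsm/kg

Calculated osmolality = 2·Na + glucose/18 + BUN/2.8
= 2·142 + 97/18 + 13/2.8
= 284 + 5.39 + 4.64
= 294.03 mOsm/kg ≈ 294.0 mOsm/kg
Osmolar gap = measured − calculated = 319 − 294.0 = 25.0 mOsm/kg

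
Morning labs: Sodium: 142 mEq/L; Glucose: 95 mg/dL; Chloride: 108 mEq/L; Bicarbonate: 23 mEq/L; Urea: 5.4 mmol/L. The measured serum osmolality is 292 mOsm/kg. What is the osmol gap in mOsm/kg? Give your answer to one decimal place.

Calculated osmolality = 2·Na + glucose/18 + urea
= 2·142 + 95/18 + 5.4
= 284 + 5.28 + 5.40
= 294.68 mOsm/kg ≈ 294.7 mOsm/kg
Osmolar gap = measured − calculated = 292 − 294.7 = -2.7 mOsm/kg

-2.7 mOsm/kg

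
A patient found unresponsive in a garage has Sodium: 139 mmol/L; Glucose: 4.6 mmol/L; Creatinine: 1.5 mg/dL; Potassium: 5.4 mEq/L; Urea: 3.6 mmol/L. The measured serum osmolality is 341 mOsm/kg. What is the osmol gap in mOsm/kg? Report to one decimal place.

Calculated osmolality = 2·Na + glucose + urea
= 2·139 + 4.6 + 3.6
= 278 + 4.60 + 3.60
= 286.2 mOsm/kg ≈ 286.2 mOsm/kg
Osmolar gap = measured − calculated = 341 − 286.2 = 54.8 mOsm/kg

54.8 mOsm/kg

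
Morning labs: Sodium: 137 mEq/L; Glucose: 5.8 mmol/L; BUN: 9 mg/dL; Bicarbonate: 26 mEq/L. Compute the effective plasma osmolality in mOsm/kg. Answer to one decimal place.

Effective osmolality excludes urea (freely permeant across cell membranes):
2·Na + glucose
= 2·137 + 5.8
= 274 + 5.8
= 279.8 mOsm/kg

279.8 mOsm/kg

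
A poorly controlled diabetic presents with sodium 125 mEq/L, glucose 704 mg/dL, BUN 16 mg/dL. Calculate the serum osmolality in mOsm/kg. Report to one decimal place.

294.8 mOsm/kg

Calculated osmolality = 2·Na + glucose/18 + BUN/2.8
= 2·125 + 704/18 + 16/2.8
= 250 + 39.11 + 5.71
= 294.82 mOsm/kg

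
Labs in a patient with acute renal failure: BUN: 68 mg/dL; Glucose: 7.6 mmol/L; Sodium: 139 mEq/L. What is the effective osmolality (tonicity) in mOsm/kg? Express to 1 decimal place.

Effective osmolality excludes urea (freely permeant across cell membranes):
2·Na + glucose
= 2·139 + 7.6
= 278 + 7.6
= 285.6 mOsm/kg

285.6 mOsm/kg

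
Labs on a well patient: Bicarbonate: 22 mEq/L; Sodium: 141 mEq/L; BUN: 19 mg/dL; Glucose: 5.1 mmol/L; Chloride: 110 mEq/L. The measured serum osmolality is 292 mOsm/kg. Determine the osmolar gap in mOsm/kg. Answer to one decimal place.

Calculated osmolality = 2·Na + glucose + BUN/2.8
= 2·141 + 5.1 + 19/2.8
= 282 + 5.10 + 6.79
= 293.89 mOsm/kg ≈ 293.9 mOsm/kg
Osmolar gap = measured − calculated = 292 − 293.9 = -1.9 mOsm/kg

-1.9 mOsm/kg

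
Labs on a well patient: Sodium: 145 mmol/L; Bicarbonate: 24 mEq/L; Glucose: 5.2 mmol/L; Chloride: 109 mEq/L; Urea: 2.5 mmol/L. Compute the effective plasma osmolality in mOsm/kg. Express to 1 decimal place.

295.2 mOsm/kg

Effective osmolality excludes urea (freely permeant across cell membranes):
2·Na + glucose
= 2·145 + 5.2
= 290 + 5.2
= 295.2 mOsm/kg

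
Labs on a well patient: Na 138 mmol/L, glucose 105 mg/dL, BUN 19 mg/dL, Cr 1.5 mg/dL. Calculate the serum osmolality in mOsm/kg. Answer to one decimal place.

288.6 mOsm/kg

Calculated osmolality = 2·Na + glucose/18 + BUN/2.8
= 2·138 + 105/18 + 19/2.8
= 276 + 5.83 + 6.79
= 288.62 mOsm/kg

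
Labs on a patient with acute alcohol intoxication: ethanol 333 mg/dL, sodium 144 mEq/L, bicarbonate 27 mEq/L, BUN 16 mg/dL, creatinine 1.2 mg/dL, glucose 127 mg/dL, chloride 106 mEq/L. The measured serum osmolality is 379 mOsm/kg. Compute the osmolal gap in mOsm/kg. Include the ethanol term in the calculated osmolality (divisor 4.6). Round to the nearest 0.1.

Calculated osmolality = 2·Na + glucose/18 + BUN/2.8 + ethanol/4.6
= 2·144 + 127/18 + 16/2.8 + 333/4.6
= 288 + 7.06 + 5.71 + 72.39
= 373.16 mOsm/kg ≈ 373.2 mOsm/kg
Osmolar gap = measured − calculated = 379 − 373.2 = 5.8 mOsm/kg

5.8 mOsm/kg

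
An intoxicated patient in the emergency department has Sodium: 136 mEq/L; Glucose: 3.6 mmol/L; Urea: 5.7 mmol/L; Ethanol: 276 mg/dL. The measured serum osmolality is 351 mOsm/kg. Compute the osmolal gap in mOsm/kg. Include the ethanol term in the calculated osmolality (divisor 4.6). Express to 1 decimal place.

9.7 mOsm/kg

Calculated osmolality = 2·Na + glucose + urea + ethanol/4.6
= 2·136 + 3.6 + 5.7 + 276/4.6
= 272 + 3.60 + 5.70 + 60
= 341.3 mOsm/kg ≈ 341.3 mOsm/kg
Osmolar gap = measured − calculated = 351 − 341.3 = 9.7 mOsm/kg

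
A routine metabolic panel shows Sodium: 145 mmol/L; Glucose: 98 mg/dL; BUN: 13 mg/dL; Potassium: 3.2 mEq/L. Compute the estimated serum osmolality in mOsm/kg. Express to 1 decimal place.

300.1 mOsm/kg

Calculated osmolality = 2·Na + glucose/18 + BUN/2.8
= 2·145 + 98/18 + 13/2.8
= 290 + 5.44 + 4.64
= 300.08 mOsm/kg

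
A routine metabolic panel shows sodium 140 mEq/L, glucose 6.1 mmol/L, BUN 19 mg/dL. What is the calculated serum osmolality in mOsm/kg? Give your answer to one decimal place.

Calculated osmolality = 2·Na + glucose + BUN/2.8
= 2·140 + 6.1 + 19/2.8
= 280 + 6.10 + 6.79
= 292.89 mOsm/kg

292.9 mOsm/kg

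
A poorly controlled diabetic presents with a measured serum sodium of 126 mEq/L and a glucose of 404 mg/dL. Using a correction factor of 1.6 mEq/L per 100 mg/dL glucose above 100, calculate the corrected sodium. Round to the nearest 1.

131 mEq/L

Corrected Na = measured Na + 1.6 · (glucose − 100)/100
= 126 + 1.6 · (404 − 100)/100
= 126 + 4.9
= 130.9 mEq/L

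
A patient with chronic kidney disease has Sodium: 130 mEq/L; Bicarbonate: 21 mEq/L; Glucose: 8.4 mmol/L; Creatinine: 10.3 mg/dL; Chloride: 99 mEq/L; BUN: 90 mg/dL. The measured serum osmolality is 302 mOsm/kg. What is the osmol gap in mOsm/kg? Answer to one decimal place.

1.5 mOsm/kg

Calculated osmolality = 2·Na + glucose + BUN/2.8
= 2·130 + 8.4 + 90/2.8
= 260 + 8.40 + 32.14
= 300.54 mOsm/kg ≈ 300.5 mOsm/kg
Osmolar gap = measured − calculated = 302 − 300.5 = 1.5 mOsm/kg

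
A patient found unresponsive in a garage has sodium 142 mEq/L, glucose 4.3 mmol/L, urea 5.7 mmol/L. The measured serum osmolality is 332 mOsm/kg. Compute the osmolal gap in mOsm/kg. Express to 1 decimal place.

Calculated osmolality = 2·Na + glucose + urea
= 2·142 + 4.3 + 5.7
= 284 + 4.30 + 5.70
= 294 mOsm/kg ≈ 294.0 mOsm/kg
Osmolar gap = measured − calculated = 332 − 294.0 = 38.0 mOsm/kg

38.0 mOsm/kg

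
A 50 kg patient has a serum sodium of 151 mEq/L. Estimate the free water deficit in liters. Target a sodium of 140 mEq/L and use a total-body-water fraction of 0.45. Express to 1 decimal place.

TBW = 0.45 · 50 = 22.5 L
Free water deficit = TBW · (Na/140 − 1)
= 22.5 · (151/140 − 1)
= 22.5 · 0.0786
= 1.77 L

1.8 L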